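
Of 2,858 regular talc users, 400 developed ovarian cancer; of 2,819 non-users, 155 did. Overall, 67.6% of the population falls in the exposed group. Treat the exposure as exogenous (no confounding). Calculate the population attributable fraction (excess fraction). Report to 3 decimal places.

p₁ = P(outcome | exposed) = 400/2858 = 0.13996
p₀ = P(outcome | unexposed) = 155/2819 = 0.054984
Overall risk P(Y=1) = π·p₁ + (1−π)·p₀ = 0.676×0.13996 + 0.324×0.054984 = 0.11243.
Under exogeneity, PAF = [P(Y=1) − p₀] / P(Y=1).
PAF = (0.11243 − 0.054984) / 0.11243 ≈ 0.5109

PAF ≈ 0.511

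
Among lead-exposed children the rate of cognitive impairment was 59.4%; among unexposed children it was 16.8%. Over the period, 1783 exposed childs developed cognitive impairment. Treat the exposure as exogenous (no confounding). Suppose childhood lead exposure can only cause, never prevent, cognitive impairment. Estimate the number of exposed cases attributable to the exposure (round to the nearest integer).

about 1279 cases

p₁ = 0.594, p₀ = 0.168.
PN = (p₁ − p₀)/p₁ = (0.594 − 0.168) / 0.594 ≈ 0.71717.
Attributable cases ≈ PN × (exposed cases) = 0.71717 × 1783 ≈ 1278.72.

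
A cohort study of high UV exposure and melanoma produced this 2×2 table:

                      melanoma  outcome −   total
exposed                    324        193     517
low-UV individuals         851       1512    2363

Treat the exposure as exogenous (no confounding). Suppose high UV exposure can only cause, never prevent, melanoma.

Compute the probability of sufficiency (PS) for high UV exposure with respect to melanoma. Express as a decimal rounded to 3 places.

PS ≈ 0.417

p₁ = P(outcome | exposed) = 324/517 = 0.62669
p₀ = P(outcome | unexposed) = 851/2363 = 0.36014
Under exogeneity and monotonicity, PS = (p₁ − p₀) / (1 − p₀).
PS = (0.62669 − 0.36014) / (1 − 0.36014) = 0.26656 / 0.63986 ≈ 0.4166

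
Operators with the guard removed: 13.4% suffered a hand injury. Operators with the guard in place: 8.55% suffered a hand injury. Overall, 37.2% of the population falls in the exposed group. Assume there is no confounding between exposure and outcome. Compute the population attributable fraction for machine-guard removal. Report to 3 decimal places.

PAF ≈ 0.174

p₁ = 0.134, p₀ = 0.0855.
Overall risk P(Y=1) = π·p₁ + (1−π)·p₀ = 0.372×0.134 + 0.628×0.0855 = 0.10354.
Under exogeneity, PAF = [P(Y=1) − p₀] / P(Y=1).
PAF = (0.10354 − 0.0855) / 0.10354 ≈ 0.1742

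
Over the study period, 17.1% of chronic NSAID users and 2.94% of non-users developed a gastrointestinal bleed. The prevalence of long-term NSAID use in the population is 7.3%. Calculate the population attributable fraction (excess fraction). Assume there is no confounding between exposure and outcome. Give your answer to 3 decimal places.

p₁ = 0.171, p₀ = 0.0294.
Overall risk P(Y=1) = π·p₁ + (1−π)·p₀ = 0.073×0.171 + 0.927×0.0294 = 0.039737.
Under exogeneity, PAF = [P(Y=1) − p₀] / P(Y=1).
PAF = (0.039737 − 0.0294) / 0.039737 ≈ 0.2601

PAF ≈ 0.260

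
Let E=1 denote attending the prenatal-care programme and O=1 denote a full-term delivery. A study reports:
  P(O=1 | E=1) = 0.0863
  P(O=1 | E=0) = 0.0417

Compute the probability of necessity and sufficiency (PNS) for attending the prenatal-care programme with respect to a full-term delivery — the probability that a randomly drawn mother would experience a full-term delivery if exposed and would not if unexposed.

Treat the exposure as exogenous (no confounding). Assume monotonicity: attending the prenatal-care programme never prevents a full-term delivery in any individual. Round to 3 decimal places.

PNS ≈ 0.045

Let p₁ = 0.0863, p₀ = 0.0417.
Under exogeneity and monotonicity, PNS = p₁ − p₀.
PNS = 0.0863 − 0.0417 = 0.0446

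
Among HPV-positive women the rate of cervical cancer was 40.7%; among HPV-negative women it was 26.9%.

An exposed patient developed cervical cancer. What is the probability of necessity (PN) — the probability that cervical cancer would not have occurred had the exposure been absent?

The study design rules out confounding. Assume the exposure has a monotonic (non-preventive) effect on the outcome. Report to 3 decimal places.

p₁ = 0.407, p₀ = 0.269.
Under exogeneity and monotonicity, PN = (p₁ − p₀) / p₁.
PN = (0.407 − 0.269) / 0.407 = 0.138 / 0.407 ≈ 0.3391

PN ≈ 0.339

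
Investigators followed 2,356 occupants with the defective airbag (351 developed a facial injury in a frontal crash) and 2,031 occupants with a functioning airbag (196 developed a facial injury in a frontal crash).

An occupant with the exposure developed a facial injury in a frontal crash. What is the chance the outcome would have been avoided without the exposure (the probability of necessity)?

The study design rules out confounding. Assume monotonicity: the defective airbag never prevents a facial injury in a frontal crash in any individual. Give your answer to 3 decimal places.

PN ≈ 0.352

p₁ = P(outcome | exposed) = 351/2356 = 0.14898
p₀ = P(outcome | unexposed) = 196/2031 = 0.096504
Under exogeneity and monotonicity, PN = (p₁ − p₀) / p₁.
PN = (0.14898 − 0.096504) / 0.14898 = 0.052477 / 0.14898 ≈ 0.3522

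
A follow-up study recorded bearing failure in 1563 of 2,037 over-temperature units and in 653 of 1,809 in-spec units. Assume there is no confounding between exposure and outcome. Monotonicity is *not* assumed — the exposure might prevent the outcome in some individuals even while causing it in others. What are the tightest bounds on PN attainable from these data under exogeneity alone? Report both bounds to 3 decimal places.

0.530 ≤ PN ≤ 0.833

p₁ = P(outcome | exposed) = 1563/2037 = 0.7673
p₀ = P(outcome | unexposed) = 653/1809 = 0.36097
Under exogeneity alone the bounds on PN are max{0,(p₁−p₀)/p₁} ≤ PN ≤ min{1,(1−p₀)/p₁}.
  lower = (p₁ − p₀)/p₁ = 0.40633 / 0.7673 ≈ 0.5296
  upper = min{1, (1 − p₀)/p₁} = 0.63903 / 0.7673 ≈ 0.8328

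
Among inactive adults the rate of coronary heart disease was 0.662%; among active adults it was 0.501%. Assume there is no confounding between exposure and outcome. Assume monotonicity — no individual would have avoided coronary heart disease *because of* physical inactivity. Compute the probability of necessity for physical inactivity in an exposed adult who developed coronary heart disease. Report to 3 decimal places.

p₁ = 0.00662, p₀ = 0.00501.
Under exogeneity and monotonicity, PN = (p₁ − p₀) / p₁.
PN = (0.00662 − 0.00501) / 0.00662 = 0.00161 / 0.00662 ≈ 0.2432

PN ≈ 0.243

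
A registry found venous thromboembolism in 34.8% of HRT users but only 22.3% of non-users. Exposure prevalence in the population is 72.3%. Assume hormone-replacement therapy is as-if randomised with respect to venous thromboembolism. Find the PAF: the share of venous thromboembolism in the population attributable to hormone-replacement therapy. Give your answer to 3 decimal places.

PAF ≈ 0.288

p₁ = 0.348, p₀ = 0.223.
Overall risk P(Y=1) = π·p₁ + (1−π)·p₀ = 0.723×0.348 + 0.277×0.223 = 0.31338.
Under exogeneity, PAF = [P(Y=1) − p₀] / P(Y=1).
PAF = (0.31338 − 0.223) / 0.31338 ≈ 0.2884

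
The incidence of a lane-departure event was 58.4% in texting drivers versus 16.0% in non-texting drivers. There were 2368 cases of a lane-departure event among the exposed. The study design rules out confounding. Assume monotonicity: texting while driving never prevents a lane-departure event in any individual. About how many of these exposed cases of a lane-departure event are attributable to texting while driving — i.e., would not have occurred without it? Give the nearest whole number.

about 1719 cases

p₁ = 0.584, p₀ = 0.16.
PN = (p₁ − p₀)/p₁ = (0.584 − 0.16) / 0.584 ≈ 0.72603.
Attributable cases ≈ PN × (exposed cases) = 0.72603 × 2368 ≈ 1719.23.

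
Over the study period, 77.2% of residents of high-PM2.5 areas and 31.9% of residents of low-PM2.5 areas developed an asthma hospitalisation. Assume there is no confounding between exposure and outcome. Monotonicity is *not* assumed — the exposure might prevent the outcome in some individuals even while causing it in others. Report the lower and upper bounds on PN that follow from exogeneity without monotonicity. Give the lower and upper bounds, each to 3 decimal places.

p₁ = 0.772, p₀ = 0.319.
Under exogeneity alone the bounds on PN are max{0,(p₁−p₀)/p₁} ≤ PN ≤ min{1,(1−p₀)/p₁}.
  lower = (p₁ − p₀)/p₁ = 0.453 / 0.772 ≈ 0.5868
  upper = min{1, (1 − p₀)/p₁} = 0.681 / 0.772 ≈ 0.8821

0.587 ≤ PN ≤ 0.882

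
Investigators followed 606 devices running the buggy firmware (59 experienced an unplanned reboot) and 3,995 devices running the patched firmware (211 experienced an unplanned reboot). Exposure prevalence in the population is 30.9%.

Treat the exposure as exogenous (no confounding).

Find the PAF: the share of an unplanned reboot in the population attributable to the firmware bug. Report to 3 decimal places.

p₁ = P(outcome | exposed) = 59/606 = 0.09736
p₀ = P(outcome | unexposed) = 211/3995 = 0.052816
Overall risk P(Y=1) = π·p₁ + (1−π)·p₀ = 0.309×0.09736 + 0.691×0.052816 = 0.06658.
Under exogeneity, PAF = [P(Y=1) − p₀] / P(Y=1).
PAF = (0.06658 − 0.052816) / 0.06658 ≈ 0.2067

PAF ≈ 0.207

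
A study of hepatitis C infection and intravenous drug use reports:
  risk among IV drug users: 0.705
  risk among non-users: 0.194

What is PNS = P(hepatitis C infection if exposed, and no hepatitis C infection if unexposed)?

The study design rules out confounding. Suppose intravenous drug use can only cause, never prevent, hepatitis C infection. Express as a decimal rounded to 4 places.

PNS ≈ 0.5110

Let p₁ = 0.705, p₀ = 0.194.
Under exogeneity and monotonicity, PNS = p₁ − p₀.
PNS = 0.705 − 0.194 = 0.511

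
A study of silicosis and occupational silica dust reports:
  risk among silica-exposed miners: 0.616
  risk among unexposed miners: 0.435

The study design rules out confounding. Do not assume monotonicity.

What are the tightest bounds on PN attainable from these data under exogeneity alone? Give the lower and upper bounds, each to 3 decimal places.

Let p₁ = 0.616, p₀ = 0.435.
Under exogeneity alone the bounds on PN are max{0,(p₁−p₀)/p₁} ≤ PN ≤ min{1,(1−p₀)/p₁}.
  lower = (p₁ − p₀)/p₁ = 0.181 / 0.616 ≈ 0.2938
  upper = min{1, (1 − p₀)/p₁} = 0.565 / 0.616 ≈ 0.9172

0.294 ≤ PN ≤ 0.917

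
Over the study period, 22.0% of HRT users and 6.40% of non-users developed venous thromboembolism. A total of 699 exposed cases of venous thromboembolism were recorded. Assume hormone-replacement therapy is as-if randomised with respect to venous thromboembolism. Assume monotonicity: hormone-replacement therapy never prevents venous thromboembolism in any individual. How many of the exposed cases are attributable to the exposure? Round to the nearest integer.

p₁ = 0.22, p₀ = 0.064.
PN = (p₁ − p₀)/p₁ = (0.22 − 0.064) / 0.22 ≈ 0.70909.
Attributable cases ≈ PN × (exposed cases) = 0.70909 × 699 ≈ 495.65.

about 496 cases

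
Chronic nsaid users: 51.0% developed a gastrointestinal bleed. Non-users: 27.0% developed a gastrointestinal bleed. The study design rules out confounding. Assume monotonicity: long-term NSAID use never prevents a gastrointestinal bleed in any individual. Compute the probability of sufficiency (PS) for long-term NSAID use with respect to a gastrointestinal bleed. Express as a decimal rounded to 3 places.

p₁ = 0.51, p₀ = 0.27.
Under exogeneity and monotonicity, PS = (p₁ − p₀) / (1 − p₀).
PS = (0.51 − 0.27) / (1 − 0.27) = 0.24 / 0.73 ≈ 0.3288

PS ≈ 0.329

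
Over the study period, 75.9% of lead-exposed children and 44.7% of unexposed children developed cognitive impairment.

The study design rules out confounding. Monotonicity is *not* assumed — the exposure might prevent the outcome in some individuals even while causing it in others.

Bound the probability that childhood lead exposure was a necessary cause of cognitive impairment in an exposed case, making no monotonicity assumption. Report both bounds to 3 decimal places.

p₁ = 0.759, p₀ = 0.447.
Under exogeneity alone the bounds on PN are max{0,(p₁−p₀)/p₁} ≤ PN ≤ min{1,(1−p₀)/p₁}.
  lower = (p₁ − p₀)/p₁ = 0.312 / 0.759 ≈ 0.4111
  upper = min{1, (1 − p₀)/p₁} = 0.553 / 0.759 ≈ 0.7286

0.411 ≤ PN ≤ 0.729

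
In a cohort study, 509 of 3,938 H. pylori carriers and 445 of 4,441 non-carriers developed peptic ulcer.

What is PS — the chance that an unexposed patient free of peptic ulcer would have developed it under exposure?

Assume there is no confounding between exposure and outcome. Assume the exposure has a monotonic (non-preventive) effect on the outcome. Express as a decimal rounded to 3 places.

PS ≈ 0.032

p₁ = P(outcome | exposed) = 509/3938 = 0.12925
p₀ = P(outcome | unexposed) = 445/4441 = 0.1002
Under exogeneity and monotonicity, PS = (p₁ − p₀) / (1 − p₀).
PS = (0.12925 − 0.1002) / (1 − 0.1002) = 0.029051 / 0.8998 ≈ 0.0323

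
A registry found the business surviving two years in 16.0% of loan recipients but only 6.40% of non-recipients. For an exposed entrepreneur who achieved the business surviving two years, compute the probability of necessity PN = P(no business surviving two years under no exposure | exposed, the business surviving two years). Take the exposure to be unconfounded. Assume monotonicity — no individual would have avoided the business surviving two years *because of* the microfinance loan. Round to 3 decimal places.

p₁ = 0.16, p₀ = 0.064.
Under exogeneity and monotonicity, PN = (p₁ − p₀) / p₁.
PN = (0.16 − 0.064) / 0.16 = 0.096 / 0.16 ≈ 0.6000

PN ≈ 0.600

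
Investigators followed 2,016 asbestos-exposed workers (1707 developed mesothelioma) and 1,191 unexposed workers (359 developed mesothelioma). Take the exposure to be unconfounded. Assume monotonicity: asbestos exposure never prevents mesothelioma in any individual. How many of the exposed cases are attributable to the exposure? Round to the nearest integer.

about 1099 cases

p₁ = P(outcome | exposed) = 1707/2016 = 0.84673
p₀ = P(outcome | unexposed) = 359/1191 = 0.30143
PN = (p₁ − p₀)/p₁ = (0.84673 − 0.30143) / 0.84673 ≈ 0.64401.
Attributable cases ≈ PN × (exposed cases) = 0.64401 × 1707 ≈ 1099.32.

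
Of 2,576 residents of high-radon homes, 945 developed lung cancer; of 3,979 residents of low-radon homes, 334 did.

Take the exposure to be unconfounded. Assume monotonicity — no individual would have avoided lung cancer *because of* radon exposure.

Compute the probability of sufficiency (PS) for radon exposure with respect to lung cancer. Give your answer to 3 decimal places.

PS ≈ 0.309

p₁ = P(outcome | exposed) = 945/2576 = 0.36685
p₀ = P(outcome | unexposed) = 334/3979 = 0.083941
Under exogeneity and monotonicity, PS = (p₁ − p₀) / (1 − p₀).
PS = (0.36685 − 0.083941) / (1 − 0.083941) = 0.28291 / 0.91606 ≈ 0.3088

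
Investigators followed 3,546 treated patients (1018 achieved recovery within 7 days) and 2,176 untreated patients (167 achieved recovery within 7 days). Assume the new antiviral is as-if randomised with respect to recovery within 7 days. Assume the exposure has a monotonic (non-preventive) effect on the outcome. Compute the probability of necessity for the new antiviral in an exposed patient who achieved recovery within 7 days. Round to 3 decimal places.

p₁ = P(outcome | exposed) = 1018/3546 = 0.28708
p₀ = P(outcome | unexposed) = 167/2176 = 0.076746
Under exogeneity and monotonicity, PN = (p₁ − p₀) / p₁.
PN = (0.28708 − 0.076746) / 0.28708 = 0.21034 / 0.28708 ≈ 0.7327

PN ≈ 0.733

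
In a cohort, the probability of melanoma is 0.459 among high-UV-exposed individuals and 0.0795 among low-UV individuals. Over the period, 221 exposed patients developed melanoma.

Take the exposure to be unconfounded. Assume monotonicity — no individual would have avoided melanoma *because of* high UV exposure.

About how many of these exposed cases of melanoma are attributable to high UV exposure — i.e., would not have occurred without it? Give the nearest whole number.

Let p₁ = 0.459, p₀ = 0.0795.
PN = (p₁ − p₀)/p₁ = (0.459 − 0.0795) / 0.459 ≈ 0.82680.
Attributable cases ≈ PN × (exposed cases) = 0.82680 × 221 ≈ 182.72.

about 183 cases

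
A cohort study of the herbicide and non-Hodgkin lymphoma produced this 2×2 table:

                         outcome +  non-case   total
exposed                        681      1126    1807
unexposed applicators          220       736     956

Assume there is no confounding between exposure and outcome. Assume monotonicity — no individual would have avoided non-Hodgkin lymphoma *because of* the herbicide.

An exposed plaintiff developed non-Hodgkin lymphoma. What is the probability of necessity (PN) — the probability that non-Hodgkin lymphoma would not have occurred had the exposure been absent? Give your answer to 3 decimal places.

p₁ = P(outcome | exposed) = 681/1807 = 0.37687
p₀ = P(outcome | unexposed) = 220/956 = 0.23013
Under exogeneity and monotonicity, PN = (p₁ − p₀)/p₁.
PN = (0.37687 − 0.23013) / 0.37687 ≈ 0.3894

PN ≈ 0.389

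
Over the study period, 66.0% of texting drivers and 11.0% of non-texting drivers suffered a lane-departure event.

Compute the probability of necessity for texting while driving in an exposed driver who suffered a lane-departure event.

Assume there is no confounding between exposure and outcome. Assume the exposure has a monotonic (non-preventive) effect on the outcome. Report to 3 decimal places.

p₁ = 0.66, p₀ = 0.11.
Under exogeneity and monotonicity, PN = (p₁ − p₀) / p₁.
PN = (0.66 − 0.11) / 0.66 = 0.55 / 0.66 ≈ 0.8333

PN ≈ 0.833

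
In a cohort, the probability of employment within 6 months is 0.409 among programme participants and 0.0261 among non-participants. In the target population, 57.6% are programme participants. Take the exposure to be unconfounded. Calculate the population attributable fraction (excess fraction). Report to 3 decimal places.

PAF ≈ 0.894

Let p₁ = 0.409, p₀ = 0.0261.
Overall risk P(Y=1) = π·p₁ + (1−π)·p₀ = 0.576×0.409 + 0.424×0.0261 = 0.24665.
Under exogeneity, PAF = [P(Y=1) − p₀] / P(Y=1).
PAF = (0.24665 − 0.0261) / 0.24665 ≈ 0.8942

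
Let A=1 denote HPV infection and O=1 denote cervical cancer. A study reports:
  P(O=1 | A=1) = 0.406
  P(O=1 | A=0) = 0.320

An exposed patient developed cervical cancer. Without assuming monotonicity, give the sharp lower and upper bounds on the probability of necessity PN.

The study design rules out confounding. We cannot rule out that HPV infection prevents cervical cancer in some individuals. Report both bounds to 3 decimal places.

Let p₁ = 0.406, p₀ = 0.32.
Under exogeneity alone the bounds on PN are max{0,(p₁−p₀)/p₁} ≤ PN ≤ min{1,(1−p₀)/p₁}.
  lower = (p₁ − p₀)/p₁ = 0.086 / 0.406 ≈ 0.2118
  upper = min{1, (1 − p₀)/p₁} = 0.68 / 0.406 ≈ 1.6749 → capped at 1

0.212 ≤ PN ≤ 1.000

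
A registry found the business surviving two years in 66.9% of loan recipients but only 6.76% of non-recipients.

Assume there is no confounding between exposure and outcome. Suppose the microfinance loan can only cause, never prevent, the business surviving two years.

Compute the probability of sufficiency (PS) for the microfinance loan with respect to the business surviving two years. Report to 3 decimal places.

PS ≈ 0.645

p₁ = 0.669, p₀ = 0.0676.
Under exogeneity and monotonicity, PS = (p₁ − p₀) / (1 − p₀).
PS = (0.669 − 0.0676) / (1 − 0.0676) = 0.6014 / 0.9324 ≈ 0.6450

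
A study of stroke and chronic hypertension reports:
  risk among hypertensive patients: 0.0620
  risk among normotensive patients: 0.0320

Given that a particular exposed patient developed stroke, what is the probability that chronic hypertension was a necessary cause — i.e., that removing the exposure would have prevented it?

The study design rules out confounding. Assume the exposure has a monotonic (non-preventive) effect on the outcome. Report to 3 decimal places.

Let p₁ = 0.062, p₀ = 0.032.
Under exogeneity and monotonicity, PN = (p₁ − p₀) / p₁.
PN = (0.062 − 0.032) / 0.062 = 0.03 / 0.062 ≈ 0.4839

PN ≈ 0.484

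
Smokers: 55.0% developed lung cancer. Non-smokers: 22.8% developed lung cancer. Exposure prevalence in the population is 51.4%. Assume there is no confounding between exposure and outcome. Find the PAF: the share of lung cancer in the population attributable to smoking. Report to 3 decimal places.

PAF ≈ 0.421

p₁ = 0.55, p₀ = 0.228.
Overall risk P(Y=1) = π·p₁ + (1−π)·p₀ = 0.514×0.55 + 0.486×0.228 = 0.39351.
Under exogeneity, PAF = [P(Y=1) − p₀] / P(Y=1).
PAF = (0.39351 − 0.228) / 0.39351 ≈ 0.4206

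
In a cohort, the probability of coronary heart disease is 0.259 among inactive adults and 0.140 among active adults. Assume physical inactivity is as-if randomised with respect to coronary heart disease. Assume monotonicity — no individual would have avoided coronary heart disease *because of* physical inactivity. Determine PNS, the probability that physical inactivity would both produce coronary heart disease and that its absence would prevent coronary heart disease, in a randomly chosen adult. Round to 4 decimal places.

PNS ≈ 0.1190

Let p₁ = 0.259, p₀ = 0.14.
Under exogeneity and monotonicity, PNS = p₁ − p₀.
PNS = 0.259 − 0.14 = 0.119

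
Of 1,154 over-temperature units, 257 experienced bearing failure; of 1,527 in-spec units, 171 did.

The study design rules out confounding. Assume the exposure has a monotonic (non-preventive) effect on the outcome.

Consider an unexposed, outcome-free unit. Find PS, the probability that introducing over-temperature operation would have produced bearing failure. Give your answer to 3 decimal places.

p₁ = P(outcome | exposed) = 257/1154 = 0.2227
p₀ = P(outcome | unexposed) = 171/1527 = 0.11198
Under exogeneity and monotonicity, PS = (p₁ − p₀) / (1 − p₀).
PS = (0.2227 − 0.11198) / (1 − 0.11198) = 0.11072 / 0.88802 ≈ 0.1247

PS ≈ 0.125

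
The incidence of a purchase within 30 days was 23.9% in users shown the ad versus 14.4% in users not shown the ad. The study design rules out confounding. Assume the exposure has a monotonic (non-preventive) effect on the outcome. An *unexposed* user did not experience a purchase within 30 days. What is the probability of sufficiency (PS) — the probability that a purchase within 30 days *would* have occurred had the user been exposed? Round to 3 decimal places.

PS ≈ 0.111

p₁ = 0.239, p₀ = 0.144.
Under exogeneity and monotonicity, PS = (p₁ − p₀) / (1 − p₀).
PS = (0.239 − 0.144) / (1 − 0.144) = 0.095 / 0.856 ≈ 0.1110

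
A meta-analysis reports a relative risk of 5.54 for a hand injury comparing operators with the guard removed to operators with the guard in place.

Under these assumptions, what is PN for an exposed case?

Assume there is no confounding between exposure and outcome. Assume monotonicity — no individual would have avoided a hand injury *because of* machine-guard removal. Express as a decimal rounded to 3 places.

PN ≈ 0.819

Under exogeneity and monotonicity, PN = (RR − 1) / RR = 1 − 1/RR.
PN = (5.54 − 1) / 5.54 = 4.54 / 5.54 ≈ 0.8195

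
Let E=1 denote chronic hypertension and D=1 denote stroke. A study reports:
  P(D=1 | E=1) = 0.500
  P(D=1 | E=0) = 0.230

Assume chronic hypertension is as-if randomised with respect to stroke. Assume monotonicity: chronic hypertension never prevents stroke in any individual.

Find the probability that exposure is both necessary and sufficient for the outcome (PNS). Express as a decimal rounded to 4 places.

PNS ≈ 0.2700

Let p₁ = 0.5, p₀ = 0.23.
Under exogeneity and monotonicity, PNS = p₁ − p₀.
PNS = 0.5 − 0.23 = 0.27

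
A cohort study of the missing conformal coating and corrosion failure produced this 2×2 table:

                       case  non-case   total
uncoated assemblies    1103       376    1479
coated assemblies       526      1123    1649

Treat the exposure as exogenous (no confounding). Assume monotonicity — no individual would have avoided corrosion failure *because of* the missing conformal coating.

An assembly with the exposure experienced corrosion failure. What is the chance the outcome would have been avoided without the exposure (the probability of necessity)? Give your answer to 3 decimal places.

PN ≈ 0.572

p₁ = P(outcome | exposed) = 1103/1479 = 0.74577
p₀ = P(outcome | unexposed) = 526/1649 = 0.31898
Under exogeneity and monotonicity, PN = (p₁ − p₀) / p₁.
PN = (0.74577 − 0.31898) / 0.74577 = 0.42679 / 0.74577 ≈ 0.5723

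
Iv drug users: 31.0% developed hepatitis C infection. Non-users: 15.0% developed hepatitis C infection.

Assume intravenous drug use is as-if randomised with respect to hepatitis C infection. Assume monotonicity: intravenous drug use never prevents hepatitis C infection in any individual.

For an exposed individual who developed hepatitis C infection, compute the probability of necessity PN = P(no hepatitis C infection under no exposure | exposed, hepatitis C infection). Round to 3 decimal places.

PN ≈ 0.516

p₁ = 0.31, p₀ = 0.15.
Under exogeneity and monotonicity, PN = (p₁ − p₀) / p₁.
PN = (0.31 − 0.15) / 0.31 = 0.16 / 0.31 ≈ 0.5161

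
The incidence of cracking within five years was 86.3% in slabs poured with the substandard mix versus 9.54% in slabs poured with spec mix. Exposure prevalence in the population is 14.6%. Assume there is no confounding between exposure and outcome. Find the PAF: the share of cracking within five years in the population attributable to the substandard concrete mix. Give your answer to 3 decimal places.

p₁ = 0.863, p₀ = 0.0954.
Overall risk P(Y=1) = π·p₁ + (1−π)·p₀ = 0.146×0.863 + 0.854×0.0954 = 0.20747.
Under exogeneity, PAF = [P(Y=1) − p₀] / P(Y=1).
PAF = (0.20747 − 0.0954) / 0.20747 ≈ 0.5402

PAF ≈ 0.540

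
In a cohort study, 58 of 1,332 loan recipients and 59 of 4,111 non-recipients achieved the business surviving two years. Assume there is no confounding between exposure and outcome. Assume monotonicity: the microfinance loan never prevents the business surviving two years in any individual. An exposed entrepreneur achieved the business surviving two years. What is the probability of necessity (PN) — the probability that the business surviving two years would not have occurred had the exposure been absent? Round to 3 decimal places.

PN ≈ 0.670

p₁ = P(outcome | exposed) = 58/1332 = 0.043544
p₀ = P(outcome | unexposed) = 59/4111 = 0.014352
Under exogeneity and monotonicity, PN = (p₁ − p₀) / p₁.
PN = (0.043544 − 0.014352) / 0.043544 = 0.029192 / 0.043544 ≈ 0.6704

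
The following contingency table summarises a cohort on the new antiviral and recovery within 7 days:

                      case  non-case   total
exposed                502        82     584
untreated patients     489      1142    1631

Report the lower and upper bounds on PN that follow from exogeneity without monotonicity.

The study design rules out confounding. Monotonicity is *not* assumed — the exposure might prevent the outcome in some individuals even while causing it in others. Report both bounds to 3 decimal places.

p₁ = P(outcome | exposed) = 502/584 = 0.85959
p₀ = P(outcome | unexposed) = 489/1631 = 0.29982
Under exogeneity alone the bounds on PN are max{0,(p₁−p₀)/p₁} ≤ PN ≤ min{1,(1−p₀)/p₁}.
  lower = (p₁ − p₀)/p₁ = 0.55977 / 0.85959 ≈ 0.6512
  upper = min{1, (1 − p₀)/p₁} = 0.70018 / 0.85959 ≈ 0.8146

0.651 ≤ PN ≤ 0.815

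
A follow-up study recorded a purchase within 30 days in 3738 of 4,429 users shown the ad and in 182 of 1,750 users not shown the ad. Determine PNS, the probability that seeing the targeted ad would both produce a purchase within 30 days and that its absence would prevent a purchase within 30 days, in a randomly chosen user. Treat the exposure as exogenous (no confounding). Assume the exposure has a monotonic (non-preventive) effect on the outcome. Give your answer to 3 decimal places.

p₁ = P(outcome | exposed) = 3738/4429 = 0.84398
p₀ = P(outcome | unexposed) = 182/1750 = 0.104
Under exogeneity and monotonicity, PNS = p₁ − p₀.
PNS = 0.84398 − 0.104 = 0.73998

PNS ≈ 0.740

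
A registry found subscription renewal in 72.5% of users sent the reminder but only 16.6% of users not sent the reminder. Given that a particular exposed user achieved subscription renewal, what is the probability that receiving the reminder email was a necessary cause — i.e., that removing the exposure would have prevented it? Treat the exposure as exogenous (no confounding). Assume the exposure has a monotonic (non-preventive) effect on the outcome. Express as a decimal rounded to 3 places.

PN ≈ 0.771

p₁ = 0.725, p₀ = 0.166.
Under exogeneity and monotonicity, PN = (p₁ − p₀) / p₁.
PN = (0.725 − 0.166) / 0.725 = 0.559 / 0.725 ≈ 0.7710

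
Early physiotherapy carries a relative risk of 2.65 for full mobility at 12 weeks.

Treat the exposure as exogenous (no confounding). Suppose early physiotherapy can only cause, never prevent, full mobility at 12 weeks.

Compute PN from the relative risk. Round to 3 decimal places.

PN ≈ 0.623

Under exogeneity and monotonicity, PN = (RR − 1) / RR = 1 − 1/RR.
PN = (2.65 − 1) / 2.65 = 1.65 / 2.65 ≈ 0.6226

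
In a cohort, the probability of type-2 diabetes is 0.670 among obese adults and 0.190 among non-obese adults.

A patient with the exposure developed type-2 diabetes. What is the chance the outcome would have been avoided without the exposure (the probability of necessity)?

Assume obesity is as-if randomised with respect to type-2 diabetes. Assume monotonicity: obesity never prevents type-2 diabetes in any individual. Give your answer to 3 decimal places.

PN ≈ 0.716

Let p₁ = 0.67, p₀ = 0.19.
Under exogeneity and monotonicity, PN = (p₁ − p₀) / p₁.
PN = (0.67 − 0.19) / 0.67 = 0.48 / 0.67 ≈ 0.7164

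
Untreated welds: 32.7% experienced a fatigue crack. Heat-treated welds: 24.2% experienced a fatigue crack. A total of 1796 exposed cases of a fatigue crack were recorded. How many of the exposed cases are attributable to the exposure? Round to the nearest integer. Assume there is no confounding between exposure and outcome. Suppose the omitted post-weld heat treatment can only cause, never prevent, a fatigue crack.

p₁ = 0.327, p₀ = 0.242.
PN = (p₁ − p₀)/p₁ = (0.327 − 0.242) / 0.327 ≈ 0.25994.
Attributable cases ≈ PN × (exposed cases) = 0.25994 × 1796 ≈ 466.85.

about 467 cases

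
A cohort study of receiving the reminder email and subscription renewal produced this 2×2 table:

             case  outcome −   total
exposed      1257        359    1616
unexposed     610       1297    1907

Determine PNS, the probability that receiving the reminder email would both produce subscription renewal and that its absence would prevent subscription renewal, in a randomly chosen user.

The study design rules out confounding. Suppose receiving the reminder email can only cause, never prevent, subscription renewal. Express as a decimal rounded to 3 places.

p₁ = P(outcome | exposed) = 1257/1616 = 0.77785
p₀ = P(outcome | unexposed) = 610/1907 = 0.31987
Under exogeneity and monotonicity, PNS = p₁ − p₀.
PNS = 0.77785 − 0.31987 = 0.45797

PNS ≈ 0.458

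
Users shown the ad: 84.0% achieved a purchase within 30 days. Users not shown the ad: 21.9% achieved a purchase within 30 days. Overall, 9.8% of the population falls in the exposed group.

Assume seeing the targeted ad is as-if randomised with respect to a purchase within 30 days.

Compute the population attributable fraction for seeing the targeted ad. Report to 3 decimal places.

PAF ≈ 0.217

p₁ = 0.84, p₀ = 0.219.
Overall risk P(Y=1) = π·p₁ + (1−π)·p₀ = 0.098×0.84 + 0.902×0.219 = 0.27986.
Under exogeneity, PAF = [P(Y=1) − p₀] / P(Y=1).
PAF = (0.27986 − 0.219) / 0.27986 ≈ 0.2175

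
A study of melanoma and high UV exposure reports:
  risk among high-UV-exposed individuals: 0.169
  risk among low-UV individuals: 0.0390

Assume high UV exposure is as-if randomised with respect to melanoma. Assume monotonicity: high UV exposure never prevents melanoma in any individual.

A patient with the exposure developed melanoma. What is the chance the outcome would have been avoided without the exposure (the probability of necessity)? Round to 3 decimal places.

PN ≈ 0.769

Let p₁ = 0.169, p₀ = 0.039.
Under exogeneity and monotonicity, PN = (p₁ − p₀) / p₁.
PN = (0.169 − 0.039) / 0.169 = 0.13 / 0.169 ≈ 0.7692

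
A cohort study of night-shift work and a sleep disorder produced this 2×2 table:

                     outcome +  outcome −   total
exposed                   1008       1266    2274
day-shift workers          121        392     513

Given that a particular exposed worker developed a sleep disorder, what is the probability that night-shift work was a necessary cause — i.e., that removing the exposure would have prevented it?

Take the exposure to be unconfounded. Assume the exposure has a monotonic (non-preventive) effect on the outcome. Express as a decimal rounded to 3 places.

PN ≈ 0.468

p₁ = P(outcome | exposed) = 1008/2274 = 0.44327
p₀ = P(outcome | unexposed) = 121/513 = 0.23587
Under exogeneity and monotonicity, PN = (p₁ − p₀)/p₁.
PN = (0.44327 − 0.23587) / 0.44327 ≈ 0.4679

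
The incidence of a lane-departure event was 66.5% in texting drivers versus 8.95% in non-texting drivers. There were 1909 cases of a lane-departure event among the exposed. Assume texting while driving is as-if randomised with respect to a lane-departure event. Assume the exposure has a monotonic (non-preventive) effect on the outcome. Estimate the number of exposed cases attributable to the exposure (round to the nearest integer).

p₁ = 0.665, p₀ = 0.0895.
PN = (p₁ − p₀)/p₁ = (0.665 − 0.0895) / 0.665 ≈ 0.86541.
Attributable cases ≈ PN × (exposed cases) = 0.86541 × 1909 ≈ 1652.07.

about 1652 cases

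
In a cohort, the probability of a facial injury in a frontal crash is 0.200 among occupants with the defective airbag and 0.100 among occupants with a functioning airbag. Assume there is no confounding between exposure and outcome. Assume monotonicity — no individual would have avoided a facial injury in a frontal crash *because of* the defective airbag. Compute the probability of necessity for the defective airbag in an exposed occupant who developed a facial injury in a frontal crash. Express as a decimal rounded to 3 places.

Let p₁ = 0.2, p₀ = 0.1.
Under exogeneity and monotonicity, PN = (p₁ − p₀) / p₁.
PN = (0.2 − 0.1) / 0.2 = 0.1 / 0.2 ≈ 0.5000

PN ≈ 0.500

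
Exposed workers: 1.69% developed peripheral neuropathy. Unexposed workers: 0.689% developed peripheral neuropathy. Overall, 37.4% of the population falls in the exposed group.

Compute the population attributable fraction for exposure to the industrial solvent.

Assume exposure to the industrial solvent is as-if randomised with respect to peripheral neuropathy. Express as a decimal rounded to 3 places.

p₁ = 0.0169, p₀ = 0.00689.
Overall risk P(Y=1) = π·p₁ + (1−π)·p₀ = 0.374×0.0169 + 0.626×0.00689 = 0.010634.
Under exogeneity, PAF = [P(Y=1) − p₀] / P(Y=1).
PAF = (0.010634 − 0.00689) / 0.010634 ≈ 0.3521

PAF ≈ 0.352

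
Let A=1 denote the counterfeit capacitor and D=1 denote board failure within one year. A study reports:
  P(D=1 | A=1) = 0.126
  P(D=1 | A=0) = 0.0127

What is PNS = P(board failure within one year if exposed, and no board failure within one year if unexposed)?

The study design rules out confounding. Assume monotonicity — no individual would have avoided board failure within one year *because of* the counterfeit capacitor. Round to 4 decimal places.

Let p₁ = 0.126, p₀ = 0.0127.
Under exogeneity and monotonicity, PNS = p₁ − p₀.
PNS = 0.126 − 0.0127 = 0.1133

PNS ≈ 0.1133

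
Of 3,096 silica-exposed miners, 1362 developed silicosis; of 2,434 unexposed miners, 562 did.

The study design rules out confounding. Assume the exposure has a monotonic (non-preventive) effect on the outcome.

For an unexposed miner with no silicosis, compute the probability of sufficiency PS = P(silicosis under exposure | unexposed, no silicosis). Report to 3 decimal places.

PS ≈ 0.272

p₁ = P(outcome | exposed) = 1362/3096 = 0.43992
p₀ = P(outcome | unexposed) = 562/2434 = 0.2309
Under exogeneity and monotonicity, PS = (p₁ − p₀) / (1 − p₀).
PS = (0.43992 − 0.2309) / (1 − 0.2309) = 0.20903 / 0.7691 ≈ 0.2718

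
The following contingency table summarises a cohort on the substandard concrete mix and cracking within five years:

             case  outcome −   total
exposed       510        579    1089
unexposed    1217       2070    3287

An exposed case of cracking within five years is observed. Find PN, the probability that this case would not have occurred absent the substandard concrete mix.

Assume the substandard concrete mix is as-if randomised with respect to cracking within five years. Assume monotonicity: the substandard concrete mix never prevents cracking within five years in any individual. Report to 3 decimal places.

p₁ = P(outcome | exposed) = 510/1089 = 0.46832
p₀ = P(outcome | unexposed) = 1217/3287 = 0.37025
Under exogeneity and monotonicity, PN = (p₁ − p₀)/p₁.
PN = (0.46832 − 0.37025) / 0.46832 ≈ 0.2094

PN ≈ 0.209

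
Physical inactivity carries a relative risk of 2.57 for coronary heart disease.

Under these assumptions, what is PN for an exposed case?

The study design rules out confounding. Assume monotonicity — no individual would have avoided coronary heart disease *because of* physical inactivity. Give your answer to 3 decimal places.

Under exogeneity and monotonicity, PN = (RR − 1) / RR = 1 − 1/RR.
PN = (2.57 − 1) / 2.57 = 1.57 / 2.57 ≈ 0.6109

PN ≈ 0.611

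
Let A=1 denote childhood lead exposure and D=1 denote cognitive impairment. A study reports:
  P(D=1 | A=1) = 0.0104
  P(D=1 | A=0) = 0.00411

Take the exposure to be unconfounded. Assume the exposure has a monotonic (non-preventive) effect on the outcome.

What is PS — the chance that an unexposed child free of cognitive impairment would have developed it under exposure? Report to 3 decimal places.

PS ≈ 0.006

Let p₁ = 0.0104, p₀ = 0.00411.
Under exogeneity and monotonicity, PS = (p₁ − p₀) / (1 − p₀).
PS = (0.0104 − 0.00411) / (1 − 0.00411) = 0.00629 / 0.99589 ≈ 0.0063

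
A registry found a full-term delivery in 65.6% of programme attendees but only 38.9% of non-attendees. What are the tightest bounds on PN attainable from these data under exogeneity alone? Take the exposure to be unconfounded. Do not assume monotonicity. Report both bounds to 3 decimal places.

p₁ = 0.656, p₀ = 0.389.
Under exogeneity alone the bounds on PN are max{0,(p₁−p₀)/p₁} ≤ PN ≤ min{1,(1−p₀)/p₁}.
  lower = (p₁ − p₀)/p₁ = 0.267 / 0.656 ≈ 0.4070
  upper = min{1, (1 − p₀)/p₁} = 0.611 / 0.656 ≈ 0.9314

0.407 ≤ PN ≤ 0.931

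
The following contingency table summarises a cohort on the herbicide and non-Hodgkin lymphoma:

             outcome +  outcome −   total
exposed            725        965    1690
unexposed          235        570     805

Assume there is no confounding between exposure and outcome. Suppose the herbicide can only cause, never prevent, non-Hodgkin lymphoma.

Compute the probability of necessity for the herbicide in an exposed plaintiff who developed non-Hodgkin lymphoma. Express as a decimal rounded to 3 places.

p₁ = P(outcome | exposed) = 725/1690 = 0.42899
p₀ = P(outcome | unexposed) = 235/805 = 0.29193
Under exogeneity and monotonicity, PN = (p₁ − p₀) / p₁.
PN = (0.42899 − 0.29193) / 0.42899 = 0.13707 / 0.42899 ≈ 0.3195

PN ≈ 0.320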